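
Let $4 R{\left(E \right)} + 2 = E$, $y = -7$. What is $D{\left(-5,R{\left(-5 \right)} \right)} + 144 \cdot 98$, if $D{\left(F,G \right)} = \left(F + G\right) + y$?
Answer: $\frac{56393}{4} \approx 14098.0$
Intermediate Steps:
$R{\left(E \right)} = - \frac{1}{2} + \frac{E}{4}$
$D{\left(F,G \right)} = -7 + F + G$ ($D{\left(F,G \right)} = \left(F + G\right) - 7 = -7 + F + G$)
$D{\left(-5,R{\left(-5 \right)} \right)} + 144 \cdot 98 = \left(-7 - 5 + \left(- \frac{1}{2} + \frac{1}{4} \left(-5\right)\right)\right) + 144 \cdot 98 = \left(-7 - 5 - \frac{7}{4}\right) + 14112 = - \frac{55}{4} + 14112 = \frac{56393}{4}$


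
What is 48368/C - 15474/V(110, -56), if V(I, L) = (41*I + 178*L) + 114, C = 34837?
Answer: 398773165/93084464 ≈ 4.2840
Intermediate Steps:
V(I, L) = 114 + 41*I + 178*L
48368/C - 15474/V(110, -56) = 48368/34837 - 15474/(114 + 41*110 + 178*(-56)) = 48368*(1/34837) - 15474/(114 + 4510 - 9968) = 48368/34837 - 15474/(-5344) = 48368/34837 - 15474*(-1/5344) = 48368/34837 + 7737/2672 = 398773165/93084464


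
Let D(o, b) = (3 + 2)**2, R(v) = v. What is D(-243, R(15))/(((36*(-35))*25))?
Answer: -1/1260 ≈ -0.00079365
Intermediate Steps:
D(o, b) = 25 (D(o, b) = 5**2 = 25)
D(-243, R(15))/(((36*(-35))*25)) = 25/(((36*(-35))*25)) = 25/((-1260*25)) = 25/(-31500) = 25*(-1/31500) = -1/1260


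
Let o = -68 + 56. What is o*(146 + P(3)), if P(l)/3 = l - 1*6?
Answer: -1644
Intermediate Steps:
o = -12
P(l) = -18 + 3*l (P(l) = 3*(l - 1*6) = 3*(l - 6) = 3*(-6 + l) = -18 + 3*l)
o*(146 + P(3)) = -12*(146 + (-18 + 3*3)) = -12*(146 + (-18 + 9)) = -12*(146 - 9) = -12*137 = -1644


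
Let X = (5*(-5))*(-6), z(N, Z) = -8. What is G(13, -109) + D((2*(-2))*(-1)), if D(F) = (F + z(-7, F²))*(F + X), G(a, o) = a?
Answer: -603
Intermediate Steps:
X = 150 (X = -25*(-6) = 150)
D(F) = (-8 + F)*(150 + F) (D(F) = (F - 8)*(F + 150) = (-8 + F)*(150 + F))
G(13, -109) + D((2*(-2))*(-1)) = 13 + (-1200 + ((2*(-2))*(-1))² + 142*((2*(-2))*(-1))) = 13 + (-1200 + (-4*(-1))² + 142*(-4*(-1))) = 13 + (-1200 + 4² + 142*4) = 13 + (-1200 + 16 + 568) = 13 - 616 = -603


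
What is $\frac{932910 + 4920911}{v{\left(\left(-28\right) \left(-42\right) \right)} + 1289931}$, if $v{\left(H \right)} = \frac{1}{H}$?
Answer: $\frac{6884093496}{1516958857} \approx 4.5381$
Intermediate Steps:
$\frac{932910 + 4920911}{v{\left(\left(-28\right) \left(-42\right) \right)} + 1289931} = \frac{932910 + 4920911}{\frac{1}{\left(-28\right) \left(-42\right)} + 1289931} = \frac{5853821}{\frac{1}{1176} + 1289931} = \frac{5853821}{\frac{1516958857}{1176}} = 5853821 \cdot \frac{1176}{1516958857} = \frac{6884093496}{1516958857}$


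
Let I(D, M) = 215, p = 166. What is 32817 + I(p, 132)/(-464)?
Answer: 15226873/464 ≈ 32817.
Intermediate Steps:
32817 + I(p, 132)/(-464) = 32817 + 215/(-464) = 32817 + 215*(-1/464) = 32817 - 215/464 = 15226873/464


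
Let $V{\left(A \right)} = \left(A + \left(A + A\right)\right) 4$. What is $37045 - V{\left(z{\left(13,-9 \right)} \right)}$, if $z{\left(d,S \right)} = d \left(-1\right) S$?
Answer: $35641$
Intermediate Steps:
$z{\left(d,S \right)} = - S d$ ($z{\left(d,S \right)} = - d S = - S d$)
$V{\left(A \right)} = 12 A$ ($V{\left(A \right)} = \left(A + 2 A\right) 4 = 3 A 4 = 12 A$)
$37045 - V{\left(z{\left(13,-9 \right)} \right)} = 37045 - 12 \left(\left(-1\right) \left(-9\right) 13\right) = 37045 - 12 \cdot 117 = 37045 - 1404 = 35641$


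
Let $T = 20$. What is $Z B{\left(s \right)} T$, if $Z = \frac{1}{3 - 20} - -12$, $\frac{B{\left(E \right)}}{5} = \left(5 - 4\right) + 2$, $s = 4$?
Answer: $\frac{60900}{17} \approx 3582.4$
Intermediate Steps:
$B{\left(E \right)} = 15$ ($B{\left(E \right)} = 5 \left(\left(5 - 4\right) + 2\right) = 5 \left(1 + 2\right) = 5 \cdot 3 = 15$)
$Z = \frac{203}{17}$ ($Z = \frac{1}{-17} + 12 = - \frac{1}{17} + 12 = \frac{203}{17} \approx 11.941$)
$Z B{\left(s \right)} T = \frac{203}{17} \cdot 15 \cdot 20 = \frac{3045}{17} \cdot 20 = \frac{60900}{17}$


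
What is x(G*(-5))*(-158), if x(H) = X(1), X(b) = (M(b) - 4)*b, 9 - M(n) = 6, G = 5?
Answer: 158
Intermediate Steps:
M(n) = 3 (M(n) = 9 - 1*6 = 9 - 6 = 3)
X(b) = -b (X(b) = (3 - 4)*b = -b)
x(H) = -1 (x(H) = -1*1 = -1)
x(G*(-5))*(-158) = -1*(-158) = 158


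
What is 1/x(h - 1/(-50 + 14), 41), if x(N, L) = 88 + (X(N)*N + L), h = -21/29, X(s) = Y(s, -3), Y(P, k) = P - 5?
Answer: 1089936/144925213 ≈ 0.0075207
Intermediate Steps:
Y(P, k) = -5 + P
X(s) = -5 + s
h = -21/29 (h = -21*1/29 = -21/29 ≈ -0.72414)
x(N, L) = 88 + L + N*(-5 + N) (x(N, L) = 88 + ((-5 + N)*N + L) = 88 + (N*(-5 + N) + L) = 88 + (L + N*(-5 + N)) = 88 + L + N*(-5 + N))
1/x(h - 1/(-50 + 14), 41) = 1/(88 + 41 + (-21/29 - 1/(-50 + 14))*(-5 + (-21/29 - 1/(-50 + 14)))) = 1/(88 + 41 + (-21/29 - 1/(-36))*(-5 + (-21/29 - 1/(-36)))) = 1/(88 + 41 + (-21/29 - 1*(-1/36))*(-5 + (-21/29 - 1*(-1/36)))) = 1/(88 + 41 + (-21/29 + 1/36)*(-5 + (-21/29 + 1/36))) = 1/(88 + 41 - 727*(-5 - 727/1044)/1044) = 1/(88 + 41 - 727/1044*(-5947/1044)) = 1/(88 + 41 + 4323469/1089936) = 1/(144925213/1089936) = 1089936/144925213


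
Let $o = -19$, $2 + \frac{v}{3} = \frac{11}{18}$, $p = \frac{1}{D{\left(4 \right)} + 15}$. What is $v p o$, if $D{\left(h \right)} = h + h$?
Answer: $\frac{475}{138} \approx 3.442$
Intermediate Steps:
$D{\left(h \right)} = 2 h$
$p = \frac{1}{23}$ ($p = \frac{1}{2 \cdot 4 + 15} = \frac{1}{8 + 15} = \frac{1}{23} \approx 0.043478$)
$v = - \frac{25}{6}$ ($v = -6 + 3 \cdot \frac{11}{18} = -6 + \frac{11}{6} = - \frac{25}{6} \approx -4.1667$)
$v p o = \left(- \frac{25}{6}\right) \frac{1}{23} \left(-19\right) = \left(- \frac{25}{138}\right) \left(-19\right) = \frac{475}{138}$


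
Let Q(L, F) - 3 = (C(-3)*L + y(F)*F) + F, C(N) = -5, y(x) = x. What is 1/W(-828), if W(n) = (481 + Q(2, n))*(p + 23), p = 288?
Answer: 1/213106530 ≈ 4.6925e-9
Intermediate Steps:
Q(L, F) = 3 + F + F² - 5*L (Q(L, F) = 3 + ((-5*L + F*F) + F) = 3 + ((-5*L + F²) + F) = 3 + ((F² - 5*L) + F) = 3 + (F + F² - 5*L) = 3 + F + F² - 5*L)
W(n) = 147414 + 311*n + 311*n² (W(n) = (481 + (3 + n + n² - 5*2))*(288 + 23) = (481 + (3 + n + n² - 10))*311 = (481 + (-7 + n + n²))*311 = (474 + n + n²)*311 = 147414 + 311*n + 311*n²)
1/W(-828) = 1/(147414 + 311*(-828) + 311*(-828)²) = 1/(147414 - 257508 + 311*685584) = 1/(147414 - 257508 + 213216624) = 1/213106530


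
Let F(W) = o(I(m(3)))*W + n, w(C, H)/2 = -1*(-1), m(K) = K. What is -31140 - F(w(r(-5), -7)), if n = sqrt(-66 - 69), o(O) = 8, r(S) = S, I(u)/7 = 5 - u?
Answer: -31156 - 3*I*sqrt(15) ≈ -31156.0 - 11.619*I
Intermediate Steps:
I(u) = 35 - 7*u (I(u) = 7*(5 - u) = 35 - 7*u)
w(C, H) = 2 (w(C, H) = 2*(-1*(-1)) = 2*1 = 2)
n = 3*I*sqrt(15) (n = sqrt(-135) = 3*I*sqrt(15) ≈ 11.619*I)
F(W) = 8*W + 3*I*sqrt(15)
-31140 - F(w(r(-5), -7)) = -31140 - (8*2 + 3*I*sqrt(15)) = -31140 - (16 + 3*I*sqrt(15)) = -31140 + (-16 - 3*I*sqrt(15)) = -31156 - 3*I*sqrt(15)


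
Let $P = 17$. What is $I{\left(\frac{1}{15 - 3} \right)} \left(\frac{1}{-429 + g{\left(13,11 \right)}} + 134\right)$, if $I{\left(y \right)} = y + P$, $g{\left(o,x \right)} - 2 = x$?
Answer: $\frac{3809105}{1664} \approx 2289.1$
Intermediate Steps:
$g{\left(o,x \right)} = 2 + x$
$I{\left(y \right)} = 17 + y$ ($I{\left(y \right)} = y + 17 = 17 + y$)
$I{\left(\frac{1}{15 - 3} \right)} \left(\frac{1}{-429 + g{\left(13,11 \right)}} + 134\right) = \left(17 + \frac{1}{15 - 3}\right) \left(\frac{1}{-429 + \left(2 + 11\right)} + 134\right) = \left(17 + \frac{1}{12}\right) \left(\frac{1}{-429 + 13} + 134\right) = \left(17 + \frac{1}{12}\right) \left(\frac{1}{-416} + 134\right) = \frac{205 \left(- \frac{1}{416} + 134\right)}{12} = \frac{205}{12} \cdot \frac{55743}{416} = \frac{3809105}{1664}$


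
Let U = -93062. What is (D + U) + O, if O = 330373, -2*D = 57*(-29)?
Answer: 476275/2 ≈ 2.3814e+5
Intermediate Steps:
D = 1653/2 (D = -57*(-29)/2 = -½*(-1653) = 1653/2 ≈ 826.50)
(D + U) + O = (1653/2 - 93062) + 330373 = -184471/2 + 330373 = 476275/2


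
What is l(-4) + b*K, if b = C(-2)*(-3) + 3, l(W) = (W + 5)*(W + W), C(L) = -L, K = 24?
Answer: -80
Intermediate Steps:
l(W) = 2*W*(5 + W) (l(W) = (5 + W)*(2*W) = 2*W*(5 + W))
b = -3 (b = -1*(-2)*(-3) + 3 = 2*(-3) + 3 = -6 + 3 = -3)
l(-4) + b*K = 2*(-4)*(5 - 4) - 3*24 = 2*(-4)*1 - 72 = -8 - 72 = -80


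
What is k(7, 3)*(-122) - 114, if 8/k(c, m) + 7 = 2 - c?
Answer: -98/3 ≈ -32.667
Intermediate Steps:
k(c, m) = 8/(-5 - c) (k(c, m) = 8/(-7 + (2 - c)) = 8/(-5 - c))
k(7, 3)*(-122) - 114 = -8/(5 + 7)*(-122) - 114 = -8/12*(-122) - 114 = -8*1/12*(-122) - 114 = -⅔*(-122) - 114 = 244/3 - 114 = -98/3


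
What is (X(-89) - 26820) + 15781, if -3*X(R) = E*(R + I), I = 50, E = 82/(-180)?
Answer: -994043/90 ≈ -11045.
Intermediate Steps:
E = -41/90 (E = 82*(-1/180) = -41/90 ≈ -0.45556)
X(R) = 205/27 + 41*R/270 (X(R) = -(-41)*(R + 50)/270 = -(-41)*(50 + R)/270 = -(-205/9 - 41*R/90)/3 = 205/27 + 41*R/270)
(X(-89) - 26820) + 15781 = ((205/27 + (41/270)*(-89)) - 26820) + 15781 = ((205/27 - 3649/270) - 26820) + 15781 = (-533/90 - 26820) + 15781 = -2414333/90 + 15781 = -994043/90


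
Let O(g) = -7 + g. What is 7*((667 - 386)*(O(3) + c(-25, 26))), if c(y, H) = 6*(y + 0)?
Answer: -302918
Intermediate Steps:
c(y, H) = 6*y
7*((667 - 386)*(O(3) + c(-25, 26))) = 7*((667 - 386)*((-7 + 3) + 6*(-25))) = 7*(281*(-4 - 150)) = 7*(281*(-154)) = 7*(-43274) = -302918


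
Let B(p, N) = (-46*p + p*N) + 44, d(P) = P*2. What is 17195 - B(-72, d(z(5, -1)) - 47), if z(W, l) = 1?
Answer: 10599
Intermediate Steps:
d(P) = 2*P
B(p, N) = 44 - 46*p + N*p (B(p, N) = (-46*p + N*p) + 44 = 44 - 46*p + N*p)
17195 - B(-72, d(z(5, -1)) - 47) = 17195 - (44 - 46*(-72) + (2*1 - 47)*(-72)) = 17195 - (44 + 3312 + (2 - 47)*(-72)) = 17195 - (44 + 3312 - 45*(-72)) = 17195 - (44 + 3312 + 3240) = 17195 - 1*6596 = 17195 - 6596 = 10599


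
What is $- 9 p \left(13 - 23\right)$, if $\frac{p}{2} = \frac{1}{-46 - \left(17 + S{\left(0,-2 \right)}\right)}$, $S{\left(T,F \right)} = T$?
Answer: $- \frac{20}{7} \approx -2.8571$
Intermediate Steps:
$p = - \frac{2}{63}$ ($p = \frac{2}{-46 - 17} = \frac{2}{-63} = 2 \left(- \frac{1}{63}\right) = - \frac{2}{63} \approx -0.031746$)
$- 9 p \left(13 - 23\right) = \left(-9\right) \left(- \frac{2}{63}\right) \left(13 - 23\right) = \frac{2 \left(13 - 23\right)}{7} = \frac{2}{7} \left(-10\right) = - \frac{20}{7}$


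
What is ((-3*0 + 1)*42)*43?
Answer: 1806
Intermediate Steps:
((-3*0 + 1)*42)*43 = ((0 + 1)*42)*43 = (1*42)*43 = 42*43 = 1806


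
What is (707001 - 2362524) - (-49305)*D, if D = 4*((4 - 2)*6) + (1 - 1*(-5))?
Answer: 1006947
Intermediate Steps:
D = 54 (D = 4*(2*6) + (1 + 5) = 4*12 + 6 = 48 + 6 = 54)
(707001 - 2362524) - (-49305)*D = (707001 - 2362524) - (-49305)*54 = -1655523 - 1*(-2662470) = -1655523 + 2662470 = 1006947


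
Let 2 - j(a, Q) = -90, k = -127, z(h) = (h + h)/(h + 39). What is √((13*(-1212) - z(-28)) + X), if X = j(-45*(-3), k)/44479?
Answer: 8*I*√58914336843813/489269 ≈ 125.5*I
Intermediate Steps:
z(h) = 2*h/(39 + h) (z(h) = (2*h)/(39 + h) = 2*h/(39 + h))
j(a, Q) = 92 (j(a, Q) = 2 - 1*(-90) = 2 + 90 = 92)
X = 92/44479 ≈ 0.0020684
√((13*(-1212) - z(-28)) + X) = √((13*(-1212) - 2*(-28)/(39 - 28)) + 92/44479) = √((-15756 - 2*(-28)/11) + 92/44479) = √((-15756 - 1*(-56/11)) + 92/44479) = √((-15756 + 56/11) + 92/44479) = √(-173260/11 + 92/44479) = √(-7706430528/489269) = 8*I*√58914336843813/489269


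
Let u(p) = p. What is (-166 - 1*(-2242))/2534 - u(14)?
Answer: -16700/1267 ≈ -13.181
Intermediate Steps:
(-166 - 1*(-2242))/2534 - u(14) = (-166 - 1*(-2242))/2534 - 1*14 = (-166 + 2242)*(1/2534) - 14 = 2076*(1/2534) - 14 = 1038/1267 - 14 = -16700/1267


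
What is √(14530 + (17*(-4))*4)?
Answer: √14258 ≈ 119.41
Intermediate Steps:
√(14530 + (17*(-4))*4) = √(14530 - 68*4) = √(14530 - 272) = √14258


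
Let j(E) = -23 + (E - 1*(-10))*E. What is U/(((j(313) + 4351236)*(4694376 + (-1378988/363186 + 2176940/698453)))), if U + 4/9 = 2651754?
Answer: 5798844417071699/45705840127052033800488 ≈ 1.2687e-7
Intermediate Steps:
U = 23865782/9 (U = -4/9 + 2651754 = 23865782/9 ≈ 2.6518e+6)
j(E) = -23 + E*(10 + E) (j(E) = -23 + (E + 10)*E = -23 + (10 + E)*E = -23 + E*(10 + E))
U/(((j(313) + 4351236)*(4694376 + (-1378988/363186 + 2176940/698453)))) = 23865782/(9*((((-23 + 313**2 + 10*313) + 4351236)*(4694376 + (-1378988/363186 + 2176940/698453))))) = 23865782/(9*((((-23 + 97969 + 3130) + 4351236)*(4694376 + (-1378988*1/363186 + 2176940*(1/698453)))))) = 23865782/(9*(((101076 + 4351236)*(4694376 + (-689494/181593 + 2176940/698453))))) = 23865782/(9*((4452312*(4694376 - 86262087362/126834175629)))) = 23865782/(9*((4452312*(595407223790475142/126834175629)))) = 23865782/(9*(883646242456339320142768/42278058543)) = (23865782/9)*(42278058543/883646242456339320142768) = 5798844417071699/45705840127052033800488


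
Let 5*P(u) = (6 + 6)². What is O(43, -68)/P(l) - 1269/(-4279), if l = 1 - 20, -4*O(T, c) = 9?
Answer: 59821/273856 ≈ 0.21844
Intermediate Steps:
O(T, c) = -9/4 (O(T, c) = -¼*9 = -9/4)
l = -19
P(u) = 144/5 (P(u) = (6 + 6)²/5 = (⅕)*12² = (⅕)*144 = 144/5)
O(43, -68)/P(l) - 1269/(-4279) = -9/(4*144/5) - 1269/(-4279) = -9/4*5/144 - 1269*(-1/4279) = -5/64 + 1269/4279 = 59821/273856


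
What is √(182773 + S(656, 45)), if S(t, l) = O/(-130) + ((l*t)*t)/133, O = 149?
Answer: √98165547577370/17290 ≈ 573.04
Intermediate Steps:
S(t, l) = -149/130 + l*t²/133 (S(t, l) = 149/(-130) + ((l*t)*t)/133 = 149*(-1/130) + (l*t²)*(1/133) = -149/130 + l*t²/133)
√(182773 + S(656, 45)) = √(182773 + (-149/130 + (1/133)*45*656²)) = √(182773 + (-149/130 + (1/133)*45*430336)) = √(182773 + (-149/130 + 19365120/133)) = √(182773 + 2517445783/17290) = √(5677590953/17290) = √98165547577370/17290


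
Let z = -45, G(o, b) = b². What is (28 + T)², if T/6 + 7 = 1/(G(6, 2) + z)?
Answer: 336400/1681 ≈ 200.12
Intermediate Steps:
T = -1728/41 (T = -42 + 6/(2² - 45) = -42 + 6/(4 - 45) = -42 + 6/(-41) = -42 + 6*(-1/41) = -42 - 6/41 = -1728/41 ≈ -42.146)
(28 + T)² = (28 - 1728/41)² = (-580/41)² = 336400/1681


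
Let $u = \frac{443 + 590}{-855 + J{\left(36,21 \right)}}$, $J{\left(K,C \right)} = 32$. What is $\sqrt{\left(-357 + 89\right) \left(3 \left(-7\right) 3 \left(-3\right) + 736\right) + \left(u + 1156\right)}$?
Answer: $\frac{i \sqrt{167127716935}}{823} \approx 496.73 i$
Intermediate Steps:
$u = - \frac{1033}{823}$ ($u = \frac{443 + 590}{-855 + 32} = \frac{1033}{-823} = 1033 \left(- \frac{1}{823}\right) = - \frac{1033}{823} \approx -1.2552$)
$\sqrt{\left(-357 + 89\right) \left(3 \left(-7\right) 3 \left(-3\right) + 736\right) + \left(u + 1156\right)} = \sqrt{\left(-357 + 89\right) \left(3 \left(-7\right) 3 \left(-3\right) + 736\right) + \left(- \frac{1033}{823} + 1156\right)} = \sqrt{- 268 \left(\left(-21\right) \left(-9\right) + 736\right) + \frac{950355}{823}} = \sqrt{- 268 \left(189 + 736\right) + \frac{950355}{823}} = \sqrt{\left(-268\right) 925 + \frac{950355}{823}} = \sqrt{-247900 + \frac{950355}{823}} = \sqrt{- \frac{203071345}{823}} = \frac{i \sqrt{167127716935}}{823}$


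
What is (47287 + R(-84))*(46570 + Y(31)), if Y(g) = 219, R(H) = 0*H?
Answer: 2212511443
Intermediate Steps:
R(H) = 0
(47287 + R(-84))*(46570 + Y(31)) = (47287 + 0)*(46570 + 219) = 47287*46789 = 2212511443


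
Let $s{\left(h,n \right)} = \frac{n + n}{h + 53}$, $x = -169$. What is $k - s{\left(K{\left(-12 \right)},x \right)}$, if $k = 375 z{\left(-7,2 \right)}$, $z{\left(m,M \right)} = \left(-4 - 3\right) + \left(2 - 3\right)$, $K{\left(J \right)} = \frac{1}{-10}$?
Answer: $- \frac{1583620}{529} \approx -2993.6$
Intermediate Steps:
$K{\left(J \right)} = - \frac{1}{10}$
$s{\left(h,n \right)} = \frac{2 n}{53 + h}$
$z{\left(m,M \right)} = -8$ ($z{\left(m,M \right)} = -7 + \left(2 - 3\right) = -7 - 1 = -8$)
$k = -3000$ ($k = 375 \left(-8\right) = -3000$)
$k - s{\left(K{\left(-12 \right)},x \right)} = -3000 - 2 \left(-169\right) \frac{1}{53 - \frac{1}{10}} = -3000 - 2 \left(-169\right) \frac{1}{\frac{529}{10}} = -3000 - 2 \left(-169\right) \frac{10}{529} = -3000 - - \frac{3380}{529} = -3000 + \frac{3380}{529} = - \frac{1583620}{529}$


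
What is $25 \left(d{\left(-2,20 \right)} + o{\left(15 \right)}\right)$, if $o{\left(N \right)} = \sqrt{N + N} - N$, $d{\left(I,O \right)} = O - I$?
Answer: $175 + 25 \sqrt{30} \approx 311.93$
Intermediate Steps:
$o{\left(N \right)} = - N + \sqrt{2} \sqrt{N}$ ($o{\left(N \right)} = \sqrt{2 N} - N = \sqrt{2} \sqrt{N} - N = - N + \sqrt{2} \sqrt{N}$)
$25 \left(d{\left(-2,20 \right)} + o{\left(15 \right)}\right) = 25 \left(\left(20 - -2\right) - \left(15 - \sqrt{2} \sqrt{15}\right)\right) = 25 \left(\left(20 + 2\right) - \left(15 - \sqrt{30}\right)\right) = 25 \left(22 - \left(15 - \sqrt{30}\right)\right) = 25 \left(7 + \sqrt{30}\right) = 175 + 25 \sqrt{30}$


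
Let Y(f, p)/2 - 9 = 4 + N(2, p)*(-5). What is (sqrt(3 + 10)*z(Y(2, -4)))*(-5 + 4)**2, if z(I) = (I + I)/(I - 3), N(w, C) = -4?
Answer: 44*sqrt(13)/21 ≈ 7.5545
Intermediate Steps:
Y(f, p) = 66 (Y(f, p) = 18 + 2*(4 - 4*(-5)) = 18 + 2*(4 + 20) = 18 + 2*24 = 18 + 48 = 66)
z(I) = 2*I/(-3 + I) (z(I) = (2*I)/(-3 + I) = 2*I/(-3 + I))
(sqrt(3 + 10)*z(Y(2, -4)))*(-5 + 4)**2 = (sqrt(3 + 10)*(2*66/(-3 + 66)))*(-5 + 4)**2 = (sqrt(13)*(2*66/63))*(-1)**2 = (sqrt(13)*(2*66*(1/63)))*1 = (sqrt(13)*(44/21))*1 = (44*sqrt(13)/21)*1 = 44*sqrt(13)/21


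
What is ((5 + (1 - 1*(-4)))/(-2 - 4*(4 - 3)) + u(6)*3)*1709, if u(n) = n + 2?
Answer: 114503/3 ≈ 38168.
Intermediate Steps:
u(n) = 2 + n
((5 + (1 - 1*(-4)))/(-2 - 4*(4 - 3)) + u(6)*3)*1709 = ((5 + (1 - 1*(-4)))/(-2 - 4*(4 - 3)) + (2 + 6)*3)*1709 = ((5 + (1 + 4))/(-2 - 4*1) + 8*3)*1709 = ((5 + 5)/(-2 - 4) + 24)*1709 = (10/(-6) + 24)*1709 = (10*(-⅙) + 24)*1709 = (-5/3 + 24)*1709 = (67/3)*1709 = 114503/3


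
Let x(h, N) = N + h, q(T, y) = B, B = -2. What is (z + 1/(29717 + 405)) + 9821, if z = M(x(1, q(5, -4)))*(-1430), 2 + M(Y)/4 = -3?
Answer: 1157317363/30122 ≈ 38421.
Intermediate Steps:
q(T, y) = -2
M(Y) = -20 (M(Y) = -8 + 4*(-3) = -8 - 12 = -20)
z = 28600 (z = -20*(-1430) = 28600)
(z + 1/(29717 + 405)) + 9821 = (28600 + 1/(29717 + 405)) + 9821 = (28600 + 1/30122) + 9821 = 861489201/30122 + 9821 = 1157317363/30122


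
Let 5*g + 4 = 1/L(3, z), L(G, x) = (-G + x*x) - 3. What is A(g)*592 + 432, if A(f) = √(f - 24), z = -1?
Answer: 432 + 1776*I*√69/5 ≈ 432.0 + 2950.5*I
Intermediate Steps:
L(G, x) = -3 + x² - G (L(G, x) = (-G + x²) - 3 = (x² - G) - 3 = -3 + x² - G)
g = -21/25 (g = -⅘ + 1/(5*(-3 + (-1)² - 1*3)) = -⅘ + 1/(5*(-3 + 1 - 3)) = -⅘ + (⅕)/(-5) = -⅘ + (⅕)*(-⅕) = -⅘ - 1/25 = -21/25 ≈ -0.84000)
A(f) = √(-24 + f)
A(g)*592 + 432 = √(-24 - 21/25)*592 + 432 = √(-621/25)*592 + 432 = (3*I*√69/5)*592 + 432 = 1776*I*√69/5 + 432 = 432 + 1776*I*√69/5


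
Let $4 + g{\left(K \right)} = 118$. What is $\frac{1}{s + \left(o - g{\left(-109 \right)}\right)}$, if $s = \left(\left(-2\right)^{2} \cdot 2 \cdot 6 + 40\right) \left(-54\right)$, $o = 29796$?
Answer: $\frac{1}{24930} \approx 4.0112 \cdot 10^{-5}$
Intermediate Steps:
$g{\left(K \right)} = 114$ ($g{\left(K \right)} = -4 + 118 = 114$)
$s = -4752$ ($s = \left(4 \cdot 2 \cdot 6 + 40\right) \left(-54\right) = \left(8 \cdot 6 + 40\right) \left(-54\right) = \left(48 + 40\right) \left(-54\right) = 88 \left(-54\right) = -4752$)
$\frac{1}{s + \left(o - g{\left(-109 \right)}\right)} = \frac{1}{-4752 + \left(29796 - 114\right)} = \frac{1}{-4752 + 29682} = \frac{1}{24930}$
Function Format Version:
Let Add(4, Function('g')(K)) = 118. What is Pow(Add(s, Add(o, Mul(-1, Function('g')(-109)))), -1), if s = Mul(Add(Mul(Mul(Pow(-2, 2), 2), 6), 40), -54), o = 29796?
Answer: Rational(1, 24930) ≈ 4.0112e-5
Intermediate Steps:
Function('g')(K) = 114 (Function('g')(K) = Add(-4, 118) = 114)
s = -4752 (s = Mul(Add(Mul(Mul(4, 2), 6), 40), -54) = Mul(Add(Mul(8, 6), 40), -54) = Mul(Add(48, 40), -54) = Mul(88, -54) = -4752)
Pow(Add(s, Add(o, Mul(-1, Function('g')(-109)))), -1) = Pow(Add(-4752, Add(29796, Mul(-1, 114))), -1) = Pow(Add(-4752, Add(29796, -114)), -1) = Pow(Add(-4752, 29682), -1) = Pow(24930, -1) = Rational(1, 24930)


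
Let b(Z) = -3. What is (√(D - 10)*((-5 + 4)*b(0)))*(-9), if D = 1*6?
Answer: -54*I ≈ -54.0*I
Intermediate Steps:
D = 6
(√(D - 10)*((-5 + 4)*b(0)))*(-9) = (√(6 - 10)*((-5 + 4)*(-3)))*(-9) = (√(-4)*(-1*(-3)))*(-9) = ((2*I)*3)*(-9) = (6*I)*(-9) = -54*I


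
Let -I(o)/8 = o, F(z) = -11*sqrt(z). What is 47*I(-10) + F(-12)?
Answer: 3760 - 22*I*sqrt(3) ≈ 3760.0 - 38.105*I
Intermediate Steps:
I(o) = -8*o
47*I(-10) + F(-12) = 47*(-8*(-10)) - 22*I*sqrt(3) = 47*80 - 22*I*sqrt(3) = 3760 - 22*I*sqrt(3)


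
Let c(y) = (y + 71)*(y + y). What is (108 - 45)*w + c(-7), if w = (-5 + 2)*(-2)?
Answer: -518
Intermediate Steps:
c(y) = 2*y*(71 + y) (c(y) = (71 + y)*(2*y) = 2*y*(71 + y))
w = 6 (w = -3*(-2) = 6)
(108 - 45)*w + c(-7) = (108 - 45)*6 + 2*(-7)*(71 - 7) = 63*6 + 2*(-7)*64 = 378 - 896 = -518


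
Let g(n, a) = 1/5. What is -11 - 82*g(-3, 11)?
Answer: -137/5 ≈ -27.400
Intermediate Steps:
g(n, a) = ⅕
-11 - 82*g(-3, 11) = -11 - 82*⅕ = -11 - 82/5 = -137/5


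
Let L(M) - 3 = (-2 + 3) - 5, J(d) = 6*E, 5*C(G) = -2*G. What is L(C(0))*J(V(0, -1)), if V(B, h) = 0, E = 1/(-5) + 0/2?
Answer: 6/5 ≈ 1.2000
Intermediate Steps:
C(G) = -2*G/5 (C(G) = (-2*G)/5 = -2*G/5)
E = -⅕ (E = 1*(-⅕) + 0*(½) = -⅕ + 0 = -⅕ ≈ -0.20000)
J(d) = -6/5 (J(d) = 6*(-⅕) = -6/5)
L(M) = -1 (L(M) = 3 + ((-2 + 3) - 5) = 3 + (1 - 5) = 3 - 4 = -1)
L(C(0))*J(V(0, -1)) = -1*(-6/5) = 6/5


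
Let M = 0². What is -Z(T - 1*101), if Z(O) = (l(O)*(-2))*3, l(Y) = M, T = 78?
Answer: 0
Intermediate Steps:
M = 0
l(Y) = 0
Z(O) = 0 (Z(O) = (0*(-2))*3 = 0*3 = 0)
-Z(T - 1*101) = -1*0 = 0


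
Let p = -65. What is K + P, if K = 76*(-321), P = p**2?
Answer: -20171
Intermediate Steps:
P = 4225 (P = (-65)**2 = 4225)
K = -24396
K + P = -24396 + 4225 = -20171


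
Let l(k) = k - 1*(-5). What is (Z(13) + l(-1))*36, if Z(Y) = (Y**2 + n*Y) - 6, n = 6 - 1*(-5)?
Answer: 11160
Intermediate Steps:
n = 11 (n = 6 + 5 = 11)
l(k) = 5 + k (l(k) = k + 5 = 5 + k)
Z(Y) = -6 + Y**2 + 11*Y (Z(Y) = (Y**2 + 11*Y) - 6 = -6 + Y**2 + 11*Y)
(Z(13) + l(-1))*36 = ((-6 + 13**2 + 11*13) + (5 - 1))*36 = ((-6 + 169 + 143) + 4)*36 = (306 + 4)*36 = 310*36 = 11160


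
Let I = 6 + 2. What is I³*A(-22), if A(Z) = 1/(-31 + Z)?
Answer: -512/53 ≈ -9.6604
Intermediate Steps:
I = 8
I³*A(-22) = 8³/(-31 - 22) = 512/(-53) = 512*(-1/53) = -512/53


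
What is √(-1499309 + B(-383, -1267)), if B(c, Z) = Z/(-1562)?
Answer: I*√3658078088742/1562 ≈ 1224.5*I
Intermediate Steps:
B(c, Z) = -Z/1562 (B(c, Z) = Z*(-1/1562) = -Z/1562)
√(-1499309 + B(-383, -1267)) = √(-1499309 - 1/1562*(-1267)) = √(-1499309 + 1267/1562) = √(-2341919391/1562) = I*√3658078088742/1562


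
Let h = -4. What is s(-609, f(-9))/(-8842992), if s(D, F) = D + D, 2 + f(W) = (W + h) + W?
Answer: 203/1473832 ≈ 0.00013774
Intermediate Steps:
f(W) = -6 + 2*W (f(W) = -2 + ((W - 4) + W) = -2 + ((-4 + W) + W) = -2 + (-4 + 2*W) = -6 + 2*W)
s(D, F) = 2*D
s(-609, f(-9))/(-8842992) = (2*(-609))/(-8842992) = -1218*(-1/8842992) = 203/1473832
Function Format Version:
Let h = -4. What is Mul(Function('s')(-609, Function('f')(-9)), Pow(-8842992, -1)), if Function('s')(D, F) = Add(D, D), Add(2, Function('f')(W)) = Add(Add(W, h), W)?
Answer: Rational(203, 1473832) ≈ 0.00013774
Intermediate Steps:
Function('f')(W) = Add(-6, Mul(2, W)) (Function('f')(W) = Add(-2, Add(Add(W, -4), W)) = Add(-2, Add(Add(-4, W), W)) = Add(-2, Add(-4, Mul(2, W))) = Add(-6, Mul(2, W)))
Function('s')(D, F) = Mul(2, D)
Mul(Function('s')(-609, Function('f')(-9)), Pow(-8842992, -1)) = Mul(Mul(2, -609), Pow(-8842992, -1)) = Mul(-1218, Rational(-1, 8842992)) = Rational(203, 1473832)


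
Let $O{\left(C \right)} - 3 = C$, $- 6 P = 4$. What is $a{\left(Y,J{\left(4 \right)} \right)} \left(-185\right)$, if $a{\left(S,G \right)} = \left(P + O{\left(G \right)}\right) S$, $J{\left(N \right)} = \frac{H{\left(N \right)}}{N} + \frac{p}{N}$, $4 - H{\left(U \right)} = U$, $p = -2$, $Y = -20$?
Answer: $\frac{20350}{3} \approx 6783.3$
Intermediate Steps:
$P = - \frac{2}{3}$ ($P = \left(- \frac{1}{6}\right) 4 = - \frac{2}{3} \approx -0.66667$)
$H{\left(U \right)} = 4 - U$
$O{\left(C \right)} = 3 + C$
$J{\left(N \right)} = - \frac{2}{N} + \frac{4 - N}{N}$ ($J{\left(N \right)} = \frac{4 - N}{N} - \frac{2}{N} = - \frac{2}{N} + \frac{4 - N}{N}$)
$a{\left(S,G \right)} = S \left(\frac{7}{3} + G\right)$ ($a{\left(S,G \right)} = \left(- \frac{2}{3} + \left(3 + G\right)\right) S = \left(\frac{7}{3} + G\right) S = S \left(\frac{7}{3} + G\right)$)
$a{\left(Y,J{\left(4 \right)} \right)} \left(-185\right) = \frac{1}{3} \left(-20\right) \left(7 + 3 \frac{2 - 4}{4}\right) \left(-185\right) = \frac{1}{3} \left(-20\right) \left(7 + 3 \cdot \frac{1}{4} \left(-2\right)\right) \left(-185\right) = \frac{1}{3} \left(-20\right) \left(7 + 3 \left(- \frac{1}{2}\right)\right) \left(-185\right) = \frac{1}{3} \left(-20\right) \left(7 - \frac{3}{2}\right) \left(-185\right) = \frac{1}{3} \left(-20\right) \frac{11}{2} \left(-185\right) = \left(- \frac{110}{3}\right) \left(-185\right) = \frac{20350}{3}$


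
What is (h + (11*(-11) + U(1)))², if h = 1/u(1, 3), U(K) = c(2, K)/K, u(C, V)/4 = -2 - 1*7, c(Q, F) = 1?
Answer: 18671041/1296 ≈ 14407.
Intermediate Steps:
u(C, V) = -36 (u(C, V) = 4*(-2 - 1*7) = 4*(-2 - 7) = 4*(-9) = -36)
U(K) = 1/K
h = -1/36 (h = 1/(-36) = -1/36 ≈ -0.027778)
(h + (11*(-11) + U(1)))² = (-1/36 + (11*(-11) + 1/1))² = (-1/36 + (-121 + 1))² = (-1/36 - 120)² = (-4321/36)² = 18671041/1296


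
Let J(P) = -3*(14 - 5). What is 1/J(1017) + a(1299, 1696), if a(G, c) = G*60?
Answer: 2104379/27 ≈ 77940.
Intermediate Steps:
a(G, c) = 60*G
J(P) = -27 (J(P) = -3*9 = -27)
1/J(1017) + a(1299, 1696) = 1/(-27) + 60*1299 = -1/27 + 77940 = 2104379/27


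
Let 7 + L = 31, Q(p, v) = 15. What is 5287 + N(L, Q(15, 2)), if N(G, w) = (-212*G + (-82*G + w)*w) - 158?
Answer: -29254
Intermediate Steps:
L = 24 (L = -7 + 31 = 24)
N(G, w) = -158 - 212*G + w*(w - 82*G) (N(G, w) = (-212*G + (w - 82*G)*w) - 158 = (-212*G + w*(w - 82*G)) - 158 = -158 - 212*G + w*(w - 82*G))
5287 + N(L, Q(15, 2)) = 5287 + (-158 + 15**2 - 212*24 - 82*24*15) = 5287 + (-158 + 225 - 5088 - 29520) = 5287 - 34541 = -29254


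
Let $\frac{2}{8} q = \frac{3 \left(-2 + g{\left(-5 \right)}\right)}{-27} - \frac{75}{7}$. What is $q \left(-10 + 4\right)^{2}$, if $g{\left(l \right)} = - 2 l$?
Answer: $- \frac{11696}{7} \approx -1670.9$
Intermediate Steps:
$q = - \frac{2924}{63}$ ($q = 4 \left(\frac{3 \left(-2 - -10\right)}{-27} - \frac{75}{7}\right) = 4 \left(3 \left(-2 + 10\right) \left(- \frac{1}{27}\right) - \frac{75}{7}\right) = 4 \left(3 \cdot 8 \left(- \frac{1}{27}\right) - \frac{75}{7}\right) = 4 \left(24 \left(- \frac{1}{27}\right) - \frac{75}{7}\right) = 4 \left(- \frac{8}{9} - \frac{75}{7}\right) = 4 \left(- \frac{731}{63}\right) = - \frac{2924}{63} \approx -46.413$)
$q \left(-10 + 4\right)^{2} = - \frac{2924 \left(-10 + 4\right)^{2}}{63} = - \frac{2924 \left(-6\right)^{2}}{63} = \left(- \frac{2924}{63}\right) 36 = - \frac{11696}{7}$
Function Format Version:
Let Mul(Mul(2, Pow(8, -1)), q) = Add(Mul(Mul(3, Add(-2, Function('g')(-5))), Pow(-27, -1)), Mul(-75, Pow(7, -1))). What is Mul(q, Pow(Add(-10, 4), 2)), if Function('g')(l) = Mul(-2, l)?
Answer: Rational(-11696, 7) ≈ -1670.9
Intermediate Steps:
q = Rational(-2924, 63) (q = Mul(4, Add(Mul(Mul(3, Add(-2, Mul(-2, -5))), Pow(-27, -1)), Mul(-75, Pow(7, -1)))) = Mul(4, Add(Mul(Mul(3, Add(-2, 10)), Rational(-1, 27)), Mul(-75, Rational(1, 7)))) = Mul(4, Add(Mul(Mul(3, 8), Rational(-1, 27)), Rational(-75, 7))) = Mul(4, Add(Mul(24, Rational(-1, 27)), Rational(-75, 7))) = Mul(4, Add(Rational(-8, 9), Rational(-75, 7))) = Mul(4, Rational(-731, 63)) = Rational(-2924, 63) ≈ -46.413)
Mul(q, Pow(Add(-10, 4), 2)) = Mul(Rational(-2924, 63), Pow(Add(-10, 4), 2)) = Mul(Rational(-2924, 63), Pow(-6, 2)) = Mul(Rational(-2924, 63), 36) = Rational(-11696, 7)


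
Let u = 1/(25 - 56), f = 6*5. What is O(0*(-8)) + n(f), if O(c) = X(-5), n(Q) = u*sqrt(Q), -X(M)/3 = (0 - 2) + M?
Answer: 21 - sqrt(30)/31 ≈ 20.823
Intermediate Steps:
X(M) = 6 - 3*M (X(M) = -3*((0 - 2) + M) = -3*(-2 + M) = 6 - 3*M)
f = 30
u = -1/31 (u = 1/(-31) = -1/31 ≈ -0.032258)
n(Q) = -sqrt(Q)/31
O(c) = 21 (O(c) = 6 - 3*(-5) = 6 + 15 = 21)
O(0*(-8)) + n(f) = 21 - sqrt(30)/31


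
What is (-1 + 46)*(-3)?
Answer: -135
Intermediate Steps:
(-1 + 46)*(-3) = 45*(-3) = -135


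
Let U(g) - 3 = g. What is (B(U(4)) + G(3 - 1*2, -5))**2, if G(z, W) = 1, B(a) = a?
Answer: 64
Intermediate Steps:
U(g) = 3 + g
(B(U(4)) + G(3 - 1*2, -5))**2 = ((3 + 4) + 1)**2 = (7 + 1)**2 = 8**2 = 64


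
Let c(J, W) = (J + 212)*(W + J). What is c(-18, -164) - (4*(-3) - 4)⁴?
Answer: -100844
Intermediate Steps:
c(J, W) = (212 + J)*(J + W)
c(-18, -164) - (4*(-3) - 4)⁴ = ((-18)² + 212*(-18) + 212*(-164) - 18*(-164)) - (4*(-3) - 4)⁴ = (324 - 3816 - 34768 + 2952) - (-12 - 4)⁴ = -35308 - 1*(-16)⁴ = -35308 - 1*65536 = -35308 - 65536 = -100844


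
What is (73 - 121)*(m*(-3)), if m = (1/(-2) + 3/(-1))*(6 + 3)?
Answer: -4536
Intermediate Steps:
m = -63/2 (m = (1*(-½) + 3*(-1))*9 = (-½ - 3)*9 = -7/2*9 = -63/2 ≈ -31.500)
(73 - 121)*(m*(-3)) = (73 - 121)*(-63/2*(-3)) = -48*189/2 = -4536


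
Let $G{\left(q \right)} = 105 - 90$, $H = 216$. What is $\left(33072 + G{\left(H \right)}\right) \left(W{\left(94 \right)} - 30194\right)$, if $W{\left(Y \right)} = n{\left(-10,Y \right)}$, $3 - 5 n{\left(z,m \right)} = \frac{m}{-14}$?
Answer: $- \frac{34963760814}{35} \approx -9.9896 \cdot 10^{8}$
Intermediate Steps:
$n{\left(z,m \right)} = \frac{3}{5} + \frac{m}{70}$ ($n{\left(z,m \right)} = \frac{3}{5} - \frac{m \frac{1}{-14}}{5} = \frac{3}{5} - \frac{m \left(- \frac{1}{14}\right)}{5} = \frac{3}{5} - \frac{\left(- \frac{1}{14}\right) m}{5} = \frac{3}{5} + \frac{m}{70}$)
$W{\left(Y \right)} = \frac{3}{5} + \frac{Y}{70}$
$G{\left(q \right)} = 15$ ($G{\left(q \right)} = 105 - 90 = 15$)
$\left(33072 + G{\left(H \right)}\right) \left(W{\left(94 \right)} - 30194\right) = \left(33072 + 15\right) \left(\left(\frac{3}{5} + \frac{1}{70} \cdot 94\right) - 30194\right) = 33087 \left(\left(\frac{3}{5} + \frac{47}{35}\right) - 30194\right) = 33087 \left(\frac{68}{35} - 30194\right) = 33087 \left(- \frac{1056722}{35}\right) = - \frac{34963760814}{35}$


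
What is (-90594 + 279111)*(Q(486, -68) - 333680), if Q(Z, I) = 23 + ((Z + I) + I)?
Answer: -62834035719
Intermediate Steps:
Q(Z, I) = 23 + Z + 2*I (Q(Z, I) = 23 + ((I + Z) + I) = 23 + (Z + 2*I) = 23 + Z + 2*I)
(-90594 + 279111)*(Q(486, -68) - 333680) = (-90594 + 279111)*((23 + 486 + 2*(-68)) - 333680) = 188517*((23 + 486 - 136) - 333680) = 188517*(373 - 333680) = 188517*(-333307) = -62834035719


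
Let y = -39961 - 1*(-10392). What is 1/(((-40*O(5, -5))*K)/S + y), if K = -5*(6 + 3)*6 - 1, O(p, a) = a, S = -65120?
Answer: -1628/48136977 ≈ -3.3820e-5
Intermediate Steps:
K = -271 (K = -45*6 - 1 = -5*54 - 1 = -270 - 1 = -271)
y = -29569 (y = -39961 + 10392 = -29569)
1/(((-40*O(5, -5))*K)/S + y) = 1/((-40*(-5)*(-271))/(-65120) - 29569) = 1/((200*(-271))*(-1/65120) - 29569) = 1/(-54200*(-1/65120) - 29569) = 1/(1355/1628 - 29569) = 1/(-48136977/1628) = -1628/48136977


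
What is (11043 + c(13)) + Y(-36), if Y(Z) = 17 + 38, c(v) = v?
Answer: 11111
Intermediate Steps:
Y(Z) = 55
(11043 + c(13)) + Y(-36) = (11043 + 13) + 55 = 11056 + 55 = 11111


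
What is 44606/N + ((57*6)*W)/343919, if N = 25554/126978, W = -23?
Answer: 742925387624/3351833 ≈ 2.2165e+5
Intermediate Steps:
N = 4259/21163 (N = 25554*(1/126978) = 4259/21163 ≈ 0.20125)
44606/N + ((57*6)*W)/343919 = 44606/(4259/21163) + ((57*6)*(-23))/343919 = 44606*(21163/4259) + (342*(-23))*(1/343919) = 943996778/4259 - 7866*1/343919 = 943996778/4259 - 18/787 = 742925387624/3351833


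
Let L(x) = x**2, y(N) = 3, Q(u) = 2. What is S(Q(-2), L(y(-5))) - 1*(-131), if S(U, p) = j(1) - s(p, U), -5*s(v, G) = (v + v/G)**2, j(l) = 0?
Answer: 3349/20 ≈ 167.45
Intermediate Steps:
s(v, G) = -(v + v/G)**2/5
S(U, p) = p**2*(1 + U)**2/(5*U**2) (S(U, p) = 0 - (-1)*p**2*(1 + U)**2/(5*U**2) = 0 + p**2*(1 + U)**2/(5*U**2) = p**2*(1 + U)**2/(5*U**2))
S(Q(-2), L(y(-5))) - 1*(-131) = (1/5)*(3**2)**2*(1 + 2)**2/2**2 - 1*(-131) = (1/5)*(1/4)*9**2*3**2 + 131 = (1/5)*(1/4)*81*9 + 131 = 729/20 + 131 = 3349/20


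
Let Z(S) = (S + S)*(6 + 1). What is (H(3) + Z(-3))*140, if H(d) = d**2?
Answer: -4620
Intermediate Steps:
Z(S) = 14*S (Z(S) = (2*S)*7 = 14*S)
(H(3) + Z(-3))*140 = (3**2 + 14*(-3))*140 = (9 - 42)*140 = -33*140 = -4620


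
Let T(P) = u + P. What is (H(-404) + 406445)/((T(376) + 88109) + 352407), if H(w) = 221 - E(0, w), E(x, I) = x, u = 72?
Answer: 203333/220482 ≈ 0.92222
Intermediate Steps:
T(P) = 72 + P
H(w) = 221 (H(w) = 221 - 1*0 = 221 + 0 = 221)
(H(-404) + 406445)/((T(376) + 88109) + 352407) = (221 + 406445)/(((72 + 376) + 88109) + 352407) = 406666/((448 + 88109) + 352407) = 406666/(88557 + 352407) = 406666/440964 = 406666*(1/440964) = 203333/220482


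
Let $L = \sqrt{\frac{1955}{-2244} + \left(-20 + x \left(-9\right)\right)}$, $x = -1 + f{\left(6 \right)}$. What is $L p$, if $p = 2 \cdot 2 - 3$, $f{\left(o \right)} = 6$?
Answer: $\frac{i \sqrt{286935}}{66} \approx 8.1161 i$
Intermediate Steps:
$x = 5$ ($x = -1 + 6 = 5$)
$p = 1$ ($p = 4 - 3 = 1$)
$L = \frac{i \sqrt{286935}}{66}$ ($L = \sqrt{\frac{1955}{-2244} + \left(-20 + 5 \left(-9\right)\right)} = \sqrt{1955 \left(- \frac{1}{2244}\right) - 65} = \sqrt{- \frac{115}{132} - 65} = \sqrt{- \frac{8695}{132}} = \frac{i \sqrt{286935}}{66} \approx 8.1161 i$)
$L p = \frac{i \sqrt{286935}}{66} \cdot 1 = \frac{i \sqrt{286935}}{66}$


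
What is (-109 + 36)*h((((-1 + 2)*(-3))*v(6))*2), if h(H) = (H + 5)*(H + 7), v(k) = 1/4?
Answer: -5621/4 ≈ -1405.3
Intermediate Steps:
v(k) = ¼
h(H) = (5 + H)*(7 + H)
(-109 + 36)*h((((-1 + 2)*(-3))*v(6))*2) = (-109 + 36)*(35 + ((((-1 + 2)*(-3))*(¼))*2)² + 12*((((-1 + 2)*(-3))*(¼))*2)) = -73*(35 + (((1*(-3))*(¼))*2)² + 12*(((1*(-3))*(¼))*2)) = -73*(35 + (-3*¼*2)² + 12*(-3*¼*2)) = -73*(35 + (-¾*2)² + 12*(-¾*2)) = -73*(35 + (-3/2)² + 12*(-3/2)) = -73*(35 + 9/4 - 18) = -73*77/4 = -5621/4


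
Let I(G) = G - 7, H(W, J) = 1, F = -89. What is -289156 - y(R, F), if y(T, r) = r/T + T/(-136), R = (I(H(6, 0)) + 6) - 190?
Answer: -1867959811/6460 ≈ -2.8916e+5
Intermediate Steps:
I(G) = -7 + G
R = -190 (R = ((-7 + 1) + 6) - 190 = (-6 + 6) - 190 = 0 - 190 = -190)
y(T, r) = -T/136 + r/T (y(T, r) = r/T + T*(-1/136) = r/T - T/136 = -T/136 + r/T)
-289156 - y(R, F) = -289156 - (-1/136*(-190) - 89/(-190)) = -289156 - (95/68 - 89*(-1/190)) = -289156 - (95/68 + 89/190) = -289156 - 1*12051/6460 = -289156 - 12051/6460 = -1867959811/6460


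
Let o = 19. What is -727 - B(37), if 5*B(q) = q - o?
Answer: -3653/5 ≈ -730.60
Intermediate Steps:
B(q) = -19/5 + q/5 (B(q) = (q - 1*19)/5 = (q - 19)/5 = (-19 + q)/5 = -19/5 + q/5)
-727 - B(37) = -727 - (-19/5 + (1/5)*37) = -727 - (-19/5 + 37/5) = -727 - 1*18/5 = -727 - 18/5 = -3653/5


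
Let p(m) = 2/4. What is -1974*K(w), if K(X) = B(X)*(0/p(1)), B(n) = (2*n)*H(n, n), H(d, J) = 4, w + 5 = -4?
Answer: 0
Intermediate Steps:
w = -9 (w = -5 - 4 = -9)
B(n) = 8*n (B(n) = (2*n)*4 = 8*n)
p(m) = 1/2 (p(m) = 2*(1/4) = 1/2)
K(X) = 0 (K(X) = (8*X)*(0/(1/2)) = (8*X)*(0*2) = (8*X)*0 = 0)
-1974*K(w) = -1974*0 = 0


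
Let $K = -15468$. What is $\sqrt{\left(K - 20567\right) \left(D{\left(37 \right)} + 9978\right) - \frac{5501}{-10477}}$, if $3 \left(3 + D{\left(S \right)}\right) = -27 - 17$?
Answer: $\frac{2 i \sqrt{88645114332415338}}{31431} \approx 18945.0 i$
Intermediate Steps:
$D{\left(S \right)} = - \frac{53}{3}$ ($D{\left(S \right)} = -3 + \frac{-27 - 17}{3} = -3 + \frac{1}{3} \left(-44\right) = -3 - \frac{44}{3} = - \frac{53}{3}$)
$\sqrt{\left(K - 20567\right) \left(D{\left(37 \right)} + 9978\right) - \frac{5501}{-10477}} = \sqrt{\left(-15468 - 20567\right) \left(- \frac{53}{3} + 9978\right) - \frac{5501}{-10477}} = \sqrt{\left(-36035\right) \frac{29881}{3} - - \frac{5501}{10477}} = \sqrt{- \frac{1076761835}{3} + \frac{5501}{10477}} = \sqrt{- \frac{11281233728792}{31431}} = \frac{2 i \sqrt{88645114332415338}}{31431}$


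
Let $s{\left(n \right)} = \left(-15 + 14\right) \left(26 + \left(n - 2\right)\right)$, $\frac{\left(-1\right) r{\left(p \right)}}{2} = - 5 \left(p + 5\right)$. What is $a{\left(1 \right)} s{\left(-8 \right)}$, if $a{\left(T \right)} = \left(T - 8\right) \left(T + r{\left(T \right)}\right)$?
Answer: $6832$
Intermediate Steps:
$r{\left(p \right)} = 50 + 10 p$ ($r{\left(p \right)} = - 2 \left(- 5 \left(p + 5\right)\right) = - 2 \left(- 5 \left(5 + p\right)\right) = - 2 \left(-25 - 5 p\right) = 50 + 10 p$)
$a{\left(T \right)} = \left(-8 + T\right) \left(50 + 11 T\right)$ ($a{\left(T \right)} = \left(T - 8\right) \left(T + \left(50 + 10 T\right)\right) = \left(-8 + T\right) \left(50 + 11 T\right)$)
$s{\left(n \right)} = -24 - n$ ($s{\left(n \right)} = - (26 + \left(n - 2\right)) = - (26 + \left(-2 + n\right)) = - (24 + n) = -24 - n$)
$a{\left(1 \right)} s{\left(-8 \right)} = \left(-400 - 38 + 11 \cdot 1^{2}\right) \left(-24 - -8\right) = \left(-400 - 38 + 11 \cdot 1\right) \left(-24 + 8\right) = \left(-400 - 38 + 11\right) \left(-16\right) = \left(-427\right) \left(-16\right) = 6832$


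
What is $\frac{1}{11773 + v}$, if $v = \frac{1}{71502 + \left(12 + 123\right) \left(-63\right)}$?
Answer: $\frac{62997}{741663682} \approx 8.494 \cdot 10^{-5}$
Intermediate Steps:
$v = \frac{1}{62997}$ ($v = \frac{1}{71502 + 135 \left(-63\right)} = \frac{1}{71502 - 8505} = \frac{1}{62997} \approx 1.5874 \cdot 10^{-5}$)
$\frac{1}{11773 + v} = \frac{1}{11773 + \frac{1}{62997}} = \frac{1}{\frac{741663682}{62997}} = \frac{62997}{741663682}$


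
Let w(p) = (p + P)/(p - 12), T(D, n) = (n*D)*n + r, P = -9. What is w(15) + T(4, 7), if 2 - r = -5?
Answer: 205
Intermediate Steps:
r = 7 (r = 2 - 1*(-5) = 2 + 5 = 7)
T(D, n) = 7 + D*n² (T(D, n) = (n*D)*n + 7 = (D*n)*n + 7 = D*n² + 7 = 7 + D*n²)
w(p) = (-9 + p)/(-12 + p) (w(p) = (p - 9)/(p - 12) = (-9 + p)/(-12 + p))
w(15) + T(4, 7) = (-9 + 15)/(-12 + 15) + (7 + 4*7²) = 6/3 + (7 + 4*49) = (⅓)*6 + (7 + 196) = 2 + 203 = 205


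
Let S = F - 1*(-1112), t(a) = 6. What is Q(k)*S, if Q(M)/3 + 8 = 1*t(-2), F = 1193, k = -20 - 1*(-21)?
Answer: -13830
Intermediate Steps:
k = 1 (k = -20 + 21 = 1)
S = 2305 (S = 1193 - 1*(-1112) = 1193 + 1112 = 2305)
Q(M) = -6 (Q(M) = -24 + 3*(1*6) = -24 + 3*6 = -24 + 18 = -6)
Q(k)*S = -6*2305 = -13830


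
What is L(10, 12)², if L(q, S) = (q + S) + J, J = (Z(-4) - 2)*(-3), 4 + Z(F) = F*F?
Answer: 64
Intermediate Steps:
Z(F) = -4 + F² (Z(F) = -4 + F*F = -4 + F²)
J = -30 (J = ((-4 + (-4)²) - 2)*(-3) = ((-4 + 16) - 2)*(-3) = (12 - 2)*(-3) = 10*(-3) = -30)
L(q, S) = -30 + S + q (L(q, S) = (q + S) - 30 = (S + q) - 30 = -30 + S + q)
L(10, 12)² = (-30 + 12 + 10)² = (-8)² = 64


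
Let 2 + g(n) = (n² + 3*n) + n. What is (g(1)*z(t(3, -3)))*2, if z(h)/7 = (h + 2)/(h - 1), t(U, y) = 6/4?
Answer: 294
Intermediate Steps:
g(n) = -2 + n² + 4*n (g(n) = -2 + ((n² + 3*n) + n) = -2 + (n² + 4*n) = -2 + n² + 4*n)
t(U, y) = 3/2 (t(U, y) = 6*(¼) = 3/2)
z(h) = 7*(2 + h)/(-1 + h) (z(h) = 7*((h + 2)/(h - 1)) = 7*((2 + h)/(-1 + h)) = 7*(2 + h)/(-1 + h))
(g(1)*z(t(3, -3)))*2 = ((-2 + 1² + 4*1)*(7*(2 + 3/2)/(-1 + 3/2)))*2 = ((-2 + 1 + 4)*(7*(7/2)/(½)))*2 = (3*(7*2*(7/2)))*2 = (3*49)*2 = 147*2 = 294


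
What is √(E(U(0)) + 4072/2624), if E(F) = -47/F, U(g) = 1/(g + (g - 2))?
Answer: √2569962/164 ≈ 9.7751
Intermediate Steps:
U(g) = 1/(-2 + 2*g) (U(g) = 1/(g + (-2 + g)) = 1/(-2 + 2*g))
√(E(U(0)) + 4072/2624) = √(-47/(1/(2*(-1 + 0))) + 4072/2624) = √(-47/((½)/(-1)) + 4072*(1/2624)) = √(-47/((½)*(-1)) + 509/328) = √(-47/(-½) + 509/328) = √(-47*(-2) + 509/328) = √(94 + 509/328) = √(31341/328) = √2569962/164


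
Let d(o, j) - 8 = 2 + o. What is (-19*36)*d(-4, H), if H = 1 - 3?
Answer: -4104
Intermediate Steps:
H = -2
d(o, j) = 10 + o (d(o, j) = 8 + (2 + o) = 10 + o)
(-19*36)*d(-4, H) = (-19*36)*(10 - 4) = -684*6 = -4104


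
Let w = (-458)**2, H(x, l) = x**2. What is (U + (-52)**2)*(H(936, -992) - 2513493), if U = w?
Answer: -347894465796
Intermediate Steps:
w = 209764
U = 209764
(U + (-52)**2)*(H(936, -992) - 2513493) = (209764 + (-52)**2)*(936**2 - 2513493) = (209764 + 2704)*(876096 - 2513493) = 212468*(-1637397) = -347894465796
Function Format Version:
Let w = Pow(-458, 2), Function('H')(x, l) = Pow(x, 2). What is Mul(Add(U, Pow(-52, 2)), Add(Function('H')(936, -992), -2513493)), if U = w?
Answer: -347894465796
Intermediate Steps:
w = 209764
U = 209764
Mul(Add(U, Pow(-52, 2)), Add(Function('H')(936, -992), -2513493)) = Mul(Add(209764, Pow(-52, 2)), Add(Pow(936, 2), -2513493)) = Mul(Add(209764, 2704), Add(876096, -2513493)) = Mul(212468, -1637397) = -347894465796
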